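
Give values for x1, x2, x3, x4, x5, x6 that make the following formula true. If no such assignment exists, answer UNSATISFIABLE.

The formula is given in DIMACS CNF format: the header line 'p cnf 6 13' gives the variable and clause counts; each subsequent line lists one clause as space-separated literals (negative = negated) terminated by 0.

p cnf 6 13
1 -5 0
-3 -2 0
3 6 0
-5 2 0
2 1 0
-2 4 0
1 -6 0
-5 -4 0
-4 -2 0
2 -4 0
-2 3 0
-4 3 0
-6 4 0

Case x1 = True:
Case x3 = True:
Unit clause (¬x2) forces x2 = False.
Unit clause (¬x5) forces x5 = False.
Unit clause (¬x4) forces x4 = False.
Unit clause (¬x6) forces x6 = False.
All clauses are satisfied.

x1 ↦ True; x2 ↦ False; x3 ↦ True; x4 ↦ False; x5 ↦ False; x6 ↦ False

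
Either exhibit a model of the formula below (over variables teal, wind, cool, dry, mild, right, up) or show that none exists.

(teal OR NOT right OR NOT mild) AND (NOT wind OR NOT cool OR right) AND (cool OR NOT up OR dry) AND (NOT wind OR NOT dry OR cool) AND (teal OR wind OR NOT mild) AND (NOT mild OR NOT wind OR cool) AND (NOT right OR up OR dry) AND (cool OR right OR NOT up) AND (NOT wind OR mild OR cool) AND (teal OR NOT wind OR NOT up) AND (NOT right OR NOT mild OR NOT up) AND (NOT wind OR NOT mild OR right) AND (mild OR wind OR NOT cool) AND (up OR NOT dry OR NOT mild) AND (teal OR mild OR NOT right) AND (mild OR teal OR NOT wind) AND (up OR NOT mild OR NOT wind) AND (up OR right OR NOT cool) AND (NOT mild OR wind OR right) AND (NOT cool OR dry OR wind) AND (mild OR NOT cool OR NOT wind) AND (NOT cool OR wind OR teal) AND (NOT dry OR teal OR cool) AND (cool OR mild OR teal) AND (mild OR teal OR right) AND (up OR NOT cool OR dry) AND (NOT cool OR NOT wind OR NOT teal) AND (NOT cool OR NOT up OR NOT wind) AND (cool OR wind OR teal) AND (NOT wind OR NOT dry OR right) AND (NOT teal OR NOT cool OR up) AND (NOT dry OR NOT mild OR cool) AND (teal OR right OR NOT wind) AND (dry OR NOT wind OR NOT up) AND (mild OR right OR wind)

Suppose teal = true.
Suppose cool = false.
Suppose up = true.
Unit clause (dry) forces dry = true.
Unit clause (NOT wind) forces wind = false.
Unit clause (right) forces right = true.
Unit clause (NOT mild) forces mild = false.
This assignment satisfies each clause.

teal=true; wind=false; cool=false; dry=true; mild=false; right=true; up=true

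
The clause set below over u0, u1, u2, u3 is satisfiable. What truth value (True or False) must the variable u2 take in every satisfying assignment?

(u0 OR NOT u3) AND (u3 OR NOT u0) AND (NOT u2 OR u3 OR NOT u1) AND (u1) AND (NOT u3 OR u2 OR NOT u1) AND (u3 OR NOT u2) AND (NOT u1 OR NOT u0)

Suppose u2 = true.
Unit clause (u1) forces u1 = true.
Unit clause (u3) forces u3 = true.
Unit clause (u0) forces u0 = true.
Now (NOT u0) is unsatisfied and unit — conflict.
So every satisfying assignment has u2 = False.

False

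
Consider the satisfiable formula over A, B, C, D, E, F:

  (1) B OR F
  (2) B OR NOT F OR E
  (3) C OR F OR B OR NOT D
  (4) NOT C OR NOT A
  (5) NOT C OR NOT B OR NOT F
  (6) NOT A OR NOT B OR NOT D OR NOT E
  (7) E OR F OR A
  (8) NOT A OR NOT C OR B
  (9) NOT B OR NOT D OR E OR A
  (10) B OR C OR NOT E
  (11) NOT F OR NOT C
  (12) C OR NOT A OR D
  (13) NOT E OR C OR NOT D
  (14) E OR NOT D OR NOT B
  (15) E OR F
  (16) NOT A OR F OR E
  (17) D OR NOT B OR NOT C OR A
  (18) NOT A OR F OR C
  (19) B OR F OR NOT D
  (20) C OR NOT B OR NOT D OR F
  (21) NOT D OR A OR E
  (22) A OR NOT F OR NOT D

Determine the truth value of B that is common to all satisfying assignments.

Suppose B = false.
The clause (F) is unit, so F = true.
The clause (E) is unit, so E = true.
The clause (C) is unit, so C = true.
But (NOT C) is also a unit clause — contradiction.
So every satisfying assignment has B = True.

True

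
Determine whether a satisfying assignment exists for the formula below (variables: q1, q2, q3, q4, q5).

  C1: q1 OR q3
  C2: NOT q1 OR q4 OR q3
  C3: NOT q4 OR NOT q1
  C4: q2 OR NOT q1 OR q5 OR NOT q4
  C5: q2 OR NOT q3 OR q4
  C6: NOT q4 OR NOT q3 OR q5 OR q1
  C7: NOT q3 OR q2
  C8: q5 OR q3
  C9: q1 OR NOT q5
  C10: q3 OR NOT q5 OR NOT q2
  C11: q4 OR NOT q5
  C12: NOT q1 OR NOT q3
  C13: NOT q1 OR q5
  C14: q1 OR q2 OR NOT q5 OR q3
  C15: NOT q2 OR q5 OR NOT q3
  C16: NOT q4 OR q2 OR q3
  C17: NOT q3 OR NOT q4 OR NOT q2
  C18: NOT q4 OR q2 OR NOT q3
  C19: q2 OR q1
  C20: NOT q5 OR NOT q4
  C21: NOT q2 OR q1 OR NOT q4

Suppose q1 = true.
The clause (NOT q4) is unit, so q4 = false.
The clause (q3) is unit, so q3 = true.
But (NOT q3) is also a unit clause — contradiction.
Undo q1 and try q1 = false.
The clause (q3) is unit, so q3 = true.
The clause (q2) is unit, so q2 = true.
The clause (NOT q5) is unit, so q5 = false.
But (q5) is also a unit clause — contradiction.
Neither q1 = true nor q1 = false works.
No assignment satisfies every clause.

No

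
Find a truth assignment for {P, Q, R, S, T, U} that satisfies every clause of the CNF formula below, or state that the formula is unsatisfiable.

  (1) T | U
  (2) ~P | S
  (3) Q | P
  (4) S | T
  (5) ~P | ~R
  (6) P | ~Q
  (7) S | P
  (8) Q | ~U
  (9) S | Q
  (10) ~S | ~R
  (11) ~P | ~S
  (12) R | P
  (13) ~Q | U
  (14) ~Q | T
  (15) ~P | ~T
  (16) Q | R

UNSATISFIABLE

Branch on T: set T = 1.
From the singleton clause (~P), P = 0.
From the singleton clause (Q), Q = 1.
That conflicts with the unit clause (~Q).
So T must be the other value — set T = 0.
From the singleton clause (U), U = 1.
From the singleton clause (S), S = 1.
From the singleton clause (Q), Q = 1.
That conflicts with the unit clause (~Q).
Neither T = 1 nor T = 0 works.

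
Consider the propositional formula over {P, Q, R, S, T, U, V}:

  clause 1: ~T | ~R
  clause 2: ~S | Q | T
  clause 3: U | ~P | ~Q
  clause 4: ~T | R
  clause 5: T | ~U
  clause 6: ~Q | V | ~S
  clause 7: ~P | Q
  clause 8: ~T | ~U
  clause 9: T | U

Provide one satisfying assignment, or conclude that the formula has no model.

UNSATISFIABLE

Suppose T = 0.
The clause (~U) is unit, so U = 0.
But (U) is also a unit clause — contradiction.
So T must be the other value — set T = 1.
The clause (~R) is unit, so R = 0.
But (R) is also a unit clause — contradiction.
Neither T = 1 nor T = 0 works.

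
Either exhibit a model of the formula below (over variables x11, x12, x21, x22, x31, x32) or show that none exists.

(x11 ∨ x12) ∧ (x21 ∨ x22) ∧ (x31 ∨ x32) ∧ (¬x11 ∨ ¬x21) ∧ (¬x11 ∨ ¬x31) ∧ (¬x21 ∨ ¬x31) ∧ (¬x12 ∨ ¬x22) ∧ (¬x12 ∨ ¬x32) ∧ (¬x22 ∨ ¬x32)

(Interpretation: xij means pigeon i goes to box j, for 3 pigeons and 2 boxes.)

UNSATISFIABLE

Branch on x11: set x11 = True.
(¬x21) alone gives x21 = False.
(x22) alone gives x22 = True.
(¬x31) alone gives x31 = False.
(x32) alone gives x32 = True.
Now (¬x32) is unsatisfied and unit — conflict.
So x11 must be the other value — set x11 = False.
(x12) alone gives x12 = True.
(¬x22) alone gives x22 = False.
(x21) alone gives x21 = True.
(¬x31) alone gives x31 = False.
(x32) alone gives x32 = True.
Now (¬x32) is unsatisfied and unit — conflict.
Neither x11 = True nor x11 = False works.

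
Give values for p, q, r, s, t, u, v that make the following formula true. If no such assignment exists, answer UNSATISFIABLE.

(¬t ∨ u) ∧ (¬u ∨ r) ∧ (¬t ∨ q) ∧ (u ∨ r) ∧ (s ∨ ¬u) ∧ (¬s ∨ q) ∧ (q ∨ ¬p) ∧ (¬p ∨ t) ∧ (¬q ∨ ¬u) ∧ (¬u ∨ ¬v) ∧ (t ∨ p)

UNSATISFIABLE

Case t = False:
From the singleton clause (¬p), p = False.
That conflicts with the unit clause (p).
So t must be the other value — set t = True.
From the singleton clause (u), u = True.
From the singleton clause (r), r = True.
From the singleton clause (q), q = True.
That conflicts with the unit clause (¬q).
Both values of t lead to a conflict.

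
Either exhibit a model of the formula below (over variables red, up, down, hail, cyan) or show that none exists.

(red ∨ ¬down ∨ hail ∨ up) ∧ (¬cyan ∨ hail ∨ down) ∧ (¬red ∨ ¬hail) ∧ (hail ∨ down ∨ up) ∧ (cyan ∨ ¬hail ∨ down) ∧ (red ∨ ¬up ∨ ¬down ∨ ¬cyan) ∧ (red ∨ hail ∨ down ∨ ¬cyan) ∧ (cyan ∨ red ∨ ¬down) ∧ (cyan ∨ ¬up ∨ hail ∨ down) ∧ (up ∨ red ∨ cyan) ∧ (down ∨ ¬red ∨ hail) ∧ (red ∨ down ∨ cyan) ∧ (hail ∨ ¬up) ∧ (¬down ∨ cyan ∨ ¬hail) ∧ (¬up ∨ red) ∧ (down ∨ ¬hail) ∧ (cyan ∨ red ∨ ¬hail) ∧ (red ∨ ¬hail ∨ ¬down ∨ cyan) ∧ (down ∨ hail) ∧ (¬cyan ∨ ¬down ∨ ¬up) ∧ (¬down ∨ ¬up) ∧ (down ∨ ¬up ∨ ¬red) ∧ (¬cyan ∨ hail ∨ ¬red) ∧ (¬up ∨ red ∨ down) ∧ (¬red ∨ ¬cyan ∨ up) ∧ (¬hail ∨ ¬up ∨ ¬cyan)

Branch on red: set red = False.
(¬up) alone gives up = False.
(cyan) alone gives cyan = True.
Branch on down: set down = True.
(hail) alone gives hail = True.
All clauses are satisfied.

red=False; up=False; down=True; hail=True; cyan=True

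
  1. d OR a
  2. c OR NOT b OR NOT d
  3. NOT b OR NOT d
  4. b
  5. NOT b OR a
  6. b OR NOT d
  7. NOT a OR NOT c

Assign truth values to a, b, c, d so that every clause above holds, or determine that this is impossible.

a: true, b: true, c: false, d: false

Unit clause (b) forces b = true.
Unit clause (NOT d) forces d = false.
Unit clause (a) forces a = true.
Unit clause (NOT c) forces c = false.
All clauses are satisfied.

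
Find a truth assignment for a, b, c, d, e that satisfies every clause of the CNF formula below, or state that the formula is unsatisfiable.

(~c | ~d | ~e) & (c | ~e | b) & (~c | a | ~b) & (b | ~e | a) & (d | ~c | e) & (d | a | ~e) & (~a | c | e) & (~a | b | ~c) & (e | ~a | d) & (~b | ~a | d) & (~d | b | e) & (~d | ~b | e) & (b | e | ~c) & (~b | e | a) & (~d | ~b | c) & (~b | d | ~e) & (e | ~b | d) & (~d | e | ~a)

Suppose c = 0.
Suppose e = 0.
The clause (~a) is unit, so a = 0.
The clause (~b) is unit, so b = 0.
The clause (~d) is unit, so d = 0.
Every clause now holds.

a=0; b=0; c=0; d=0; e=0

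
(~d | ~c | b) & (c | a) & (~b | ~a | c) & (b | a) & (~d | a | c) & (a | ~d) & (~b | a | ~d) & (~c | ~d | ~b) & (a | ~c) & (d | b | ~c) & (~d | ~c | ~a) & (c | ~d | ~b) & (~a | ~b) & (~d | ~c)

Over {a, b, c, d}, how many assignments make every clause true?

2

There are 2^4 = 16 truth assignments over (a, b, c, d).
Check each against the 14 clauses (columns in the order a, b, c, d):
  F F F F  ✗ fails (c | a)
  F F F T  ✗ fails (c | a)
  F F T F  ✗ fails (b | a)
  F F T T  ✗ fails (~d | ~c | b)
  F T F F  ✗ fails (c | a)
  F T F T  ✗ fails (c | a)
  F T T F  ✗ fails (a | ~c)
  F T T T  ✗ fails (a | ~d)
  T F F F  ✓ satisfies all
  T F F T  ✓ satisfies all
  T F T F  ✗ fails (d | b | ~c)
  T F T T  ✗ fails (~d | ~c | b)
  T T F F  ✗ fails (~b | ~a | c)
  T T F T  ✗ fails (~b | ~a | c)
  T T T F  ✗ fails (~a | ~b)
  T T T T  ✗ fails (~c | ~d | ~b)
2 of the 16 rows are models.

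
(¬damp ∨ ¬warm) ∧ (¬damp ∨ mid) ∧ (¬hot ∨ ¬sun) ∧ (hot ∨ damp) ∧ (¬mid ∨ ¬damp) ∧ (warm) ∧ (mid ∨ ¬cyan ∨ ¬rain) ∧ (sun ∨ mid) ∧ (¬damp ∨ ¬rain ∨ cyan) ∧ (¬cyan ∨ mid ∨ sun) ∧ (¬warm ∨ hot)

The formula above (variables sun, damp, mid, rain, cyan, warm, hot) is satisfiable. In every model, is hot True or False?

True

Suppose hot = False.
The clause (damp) is unit, so damp = True.
The clause (¬warm) is unit, so warm = False.
That conflicts with the unit clause (warm).
So every satisfying assignment has hot = True.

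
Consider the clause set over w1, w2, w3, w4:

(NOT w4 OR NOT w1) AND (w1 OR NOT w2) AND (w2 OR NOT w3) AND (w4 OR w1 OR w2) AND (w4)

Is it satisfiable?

Yes, satisfiable

From the singleton clause (w4), w4 = true.
From the singleton clause (NOT w1), w1 = false.
From the singleton clause (NOT w2), w2 = false.
From the singleton clause (NOT w3), w3 = false.
All clauses are satisfied.
A satisfying assignment: w1: false,  w2: false,  w3: false,  w4: true.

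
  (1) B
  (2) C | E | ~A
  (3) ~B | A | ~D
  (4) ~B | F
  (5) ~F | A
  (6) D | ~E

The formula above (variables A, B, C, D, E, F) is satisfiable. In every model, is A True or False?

Suppose A = 0.
From the singleton clause (B), B = 1.
From the singleton clause (~D), D = 0.
From the singleton clause (F), F = 1.
That conflicts with the unit clause (~F).
So every satisfying assignment has A = True.

True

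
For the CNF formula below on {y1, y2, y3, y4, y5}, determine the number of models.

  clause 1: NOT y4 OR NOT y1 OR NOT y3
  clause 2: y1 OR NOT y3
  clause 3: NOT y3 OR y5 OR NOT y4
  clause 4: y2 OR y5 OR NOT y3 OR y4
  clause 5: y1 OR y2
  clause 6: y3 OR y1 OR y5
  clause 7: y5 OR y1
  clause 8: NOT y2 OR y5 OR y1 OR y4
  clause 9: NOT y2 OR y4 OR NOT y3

There are 2^5 = 32 truth assignments over (y1, y2, y3, y4, y5).
Split on y2. With y2 = true, the clauses containing y2 are satisfied and NOT y2 drops from the rest; 6 of the 2^4 = 16 assignments to the other variables satisfy what remains.
With y2 = false, by the same count on the reduced clause set, 5 assignments work.
(One model: y1=F, y2=T, y3=F, y4=F, y5=T.)
Total: 6 + 5 = 11.

11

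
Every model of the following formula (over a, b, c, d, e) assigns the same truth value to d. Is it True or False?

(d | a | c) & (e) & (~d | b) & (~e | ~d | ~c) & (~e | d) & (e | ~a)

True

Suppose d = 0.
The clause (e) is unit, so e = 1.
That conflicts with the unit clause (~e).
So every satisfying assignment has d = True.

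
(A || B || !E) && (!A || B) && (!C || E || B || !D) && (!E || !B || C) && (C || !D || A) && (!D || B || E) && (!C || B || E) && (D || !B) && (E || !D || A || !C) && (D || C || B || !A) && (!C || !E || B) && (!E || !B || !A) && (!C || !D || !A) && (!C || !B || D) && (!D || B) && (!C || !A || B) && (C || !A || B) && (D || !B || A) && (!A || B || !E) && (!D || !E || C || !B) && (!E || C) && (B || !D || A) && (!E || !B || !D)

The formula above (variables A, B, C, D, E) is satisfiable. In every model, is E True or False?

Suppose E = true.
From the singleton clause (C), C = true.
From the singleton clause (B), B = true.
From the singleton clause (D), D = true.
Now (!D) is unsatisfied and unit — conflict.
So every satisfying assignment has E = False.

False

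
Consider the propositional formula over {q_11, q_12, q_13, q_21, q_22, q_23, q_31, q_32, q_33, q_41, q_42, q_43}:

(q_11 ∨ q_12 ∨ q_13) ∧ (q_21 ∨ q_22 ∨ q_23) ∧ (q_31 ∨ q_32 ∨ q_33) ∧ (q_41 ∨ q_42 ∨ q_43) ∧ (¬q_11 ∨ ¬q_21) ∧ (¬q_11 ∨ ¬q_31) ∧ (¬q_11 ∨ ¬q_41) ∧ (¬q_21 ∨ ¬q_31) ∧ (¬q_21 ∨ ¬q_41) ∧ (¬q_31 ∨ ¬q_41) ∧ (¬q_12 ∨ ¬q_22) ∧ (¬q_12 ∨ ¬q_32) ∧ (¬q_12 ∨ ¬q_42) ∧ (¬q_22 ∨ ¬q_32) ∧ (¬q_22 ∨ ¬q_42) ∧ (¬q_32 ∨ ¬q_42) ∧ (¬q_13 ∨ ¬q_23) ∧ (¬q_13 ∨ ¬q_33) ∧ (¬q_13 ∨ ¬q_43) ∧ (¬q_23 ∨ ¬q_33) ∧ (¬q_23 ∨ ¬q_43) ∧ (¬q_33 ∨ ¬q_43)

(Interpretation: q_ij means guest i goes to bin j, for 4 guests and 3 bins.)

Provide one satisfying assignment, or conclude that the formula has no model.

Suppose q_11 = False.
Suppose q_12 = True.
From the singleton clause (¬q_22), q_22 = False.
From the singleton clause (¬q_32), q_32 = False.
From the singleton clause (¬q_42), q_42 = False.
Suppose q_21 = True.
From the singleton clause (¬q_31), q_31 = False.
From the singleton clause (q_33), q_33 = True.
From the singleton clause (¬q_41), q_41 = False.
From the singleton clause (q_43), q_43 = True.
But (¬q_43) is also a unit clause — contradiction.
Backtrack on q_21: now try q_21 = False.
From the singleton clause (q_23), q_23 = True.
From the singleton clause (¬q_13), q_13 = False.
From the singleton clause (¬q_33), q_33 = False.
From the singleton clause (q_31), q_31 = True.
From the singleton clause (¬q_41), q_41 = False.
From the singleton clause (q_43), q_43 = True.
But (¬q_43) is also a unit clause — contradiction.
Either choice for q_21 ends in contradiction.
Backtrack on q_12: now try q_12 = False.
From the singleton clause (q_13), q_13 = True.
From the singleton clause (¬q_23), q_23 = False.
From the singleton clause (¬q_33), q_33 = False.
From the singleton clause (¬q_43), q_43 = False.
Suppose q_21 = True.
From the singleton clause (¬q_31), q_31 = False.
From the singleton clause (q_32), q_32 = True.
From the singleton clause (¬q_41), q_41 = False.
From the singleton clause (q_42), q_42 = True.
But (¬q_42) is also a unit clause — contradiction.
Backtrack on q_21: now try q_21 = False.
From the singleton clause (q_22), q_22 = True.
From the singleton clause (¬q_32), q_32 = False.
From the singleton clause (q_31), q_31 = True.
From the singleton clause (¬q_41), q_41 = False.
From the singleton clause (q_42), q_42 = True.
But (¬q_42) is also a unit clause — contradiction.
Either choice for q_21 ends in contradiction.
Either choice for q_12 ends in contradiction.
Backtrack on q_11: now try q_11 = True.
From the singleton clause (¬q_21), q_21 = False.
From the singleton clause (¬q_31), q_31 = False.
From the singleton clause (¬q_41), q_41 = False.
Suppose q_22 = True.
From the singleton clause (¬q_12), q_12 = False.
From the singleton clause (¬q_32), q_32 = False.
From the singleton clause (q_33), q_33 = True.
From the singleton clause (¬q_42), q_42 = False.
From the singleton clause (q_43), q_43 = True.
But (¬q_43) is also a unit clause — contradiction.
Backtrack on q_22: now try q_22 = False.
From the singleton clause (q_23), q_23 = True.
From the singleton clause (¬q_13), q_13 = False.
From the singleton clause (¬q_33), q_33 = False.
From the singleton clause (q_32), q_32 = True.
From the singleton clause (¬q_12), q_12 = False.
From the singleton clause (¬q_42), q_42 = False.
From the singleton clause (q_43), q_43 = True.
But (¬q_43) is also a unit clause — contradiction.
Either choice for q_22 ends in contradiction.
Either choice for q_11 ends in contradiction.

UNSATISFIABLE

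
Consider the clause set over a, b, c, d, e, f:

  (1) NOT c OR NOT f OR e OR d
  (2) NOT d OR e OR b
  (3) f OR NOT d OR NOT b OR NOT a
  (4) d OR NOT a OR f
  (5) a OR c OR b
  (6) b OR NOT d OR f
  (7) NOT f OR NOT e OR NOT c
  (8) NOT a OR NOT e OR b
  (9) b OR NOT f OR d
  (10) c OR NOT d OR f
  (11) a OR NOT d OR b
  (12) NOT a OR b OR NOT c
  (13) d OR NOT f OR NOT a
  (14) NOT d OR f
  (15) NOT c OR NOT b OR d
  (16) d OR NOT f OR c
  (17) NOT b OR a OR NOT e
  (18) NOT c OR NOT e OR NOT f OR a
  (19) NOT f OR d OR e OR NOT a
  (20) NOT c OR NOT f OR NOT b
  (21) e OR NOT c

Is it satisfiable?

Yes, satisfiable

Branch on d: set d = true.
The clause (f) is unit, so f = true.
Branch on e: set e = false.
The clause (b) is unit, so b = true.
The clause (NOT c) is unit, so c = false.
All clauses hold; a can take either value.
A satisfying assignment: a=true, b=true, c=false, d=true, e=false, f=true.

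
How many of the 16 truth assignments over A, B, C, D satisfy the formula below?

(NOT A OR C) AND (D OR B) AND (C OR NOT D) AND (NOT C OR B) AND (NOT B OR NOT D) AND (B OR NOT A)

3

There are 2^4 = 16 truth assignments over (A, B, C, D).
Check each against the 6 clauses (columns in the order A, B, C, D):
  F F F F  ✗ fails (D OR B)
  F F F T  ✗ fails (C OR NOT D)
  F F T F  ✗ fails (D OR B)
  F F T T  ✗ fails (NOT C OR B)
  F T F F  ✓ satisfies all
  F T F T  ✗ fails (C OR NOT D)
  F T T F  ✓ satisfies all
  F T T T  ✗ fails (NOT B OR NOT D)
  T F F F  ✗ fails (NOT A OR C)
  T F F T  ✗ fails (NOT A OR C)
  T F T F  ✗ fails (D OR B)
  T F T T  ✗ fails (NOT C OR B)
  T T F F  ✗ fails (NOT A OR C)
  T T F T  ✗ fails (NOT A OR C)
  T T T F  ✓ satisfies all
  T T T T  ✗ fails (NOT B OR NOT D)
3 of the 16 rows are models.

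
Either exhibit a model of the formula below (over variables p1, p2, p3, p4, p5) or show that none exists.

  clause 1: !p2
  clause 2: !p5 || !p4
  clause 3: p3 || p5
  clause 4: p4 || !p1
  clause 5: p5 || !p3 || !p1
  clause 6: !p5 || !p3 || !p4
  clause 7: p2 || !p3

p1: false; p2: false; p3: false; p4: false; p5: true

The clause (!p2) is unit, so p2 = false.
The clause (!p3) is unit, so p3 = false.
The clause (p5) is unit, so p5 = true.
The clause (!p4) is unit, so p4 = false.
The clause (!p1) is unit, so p1 = false.
This assignment satisfies each clause.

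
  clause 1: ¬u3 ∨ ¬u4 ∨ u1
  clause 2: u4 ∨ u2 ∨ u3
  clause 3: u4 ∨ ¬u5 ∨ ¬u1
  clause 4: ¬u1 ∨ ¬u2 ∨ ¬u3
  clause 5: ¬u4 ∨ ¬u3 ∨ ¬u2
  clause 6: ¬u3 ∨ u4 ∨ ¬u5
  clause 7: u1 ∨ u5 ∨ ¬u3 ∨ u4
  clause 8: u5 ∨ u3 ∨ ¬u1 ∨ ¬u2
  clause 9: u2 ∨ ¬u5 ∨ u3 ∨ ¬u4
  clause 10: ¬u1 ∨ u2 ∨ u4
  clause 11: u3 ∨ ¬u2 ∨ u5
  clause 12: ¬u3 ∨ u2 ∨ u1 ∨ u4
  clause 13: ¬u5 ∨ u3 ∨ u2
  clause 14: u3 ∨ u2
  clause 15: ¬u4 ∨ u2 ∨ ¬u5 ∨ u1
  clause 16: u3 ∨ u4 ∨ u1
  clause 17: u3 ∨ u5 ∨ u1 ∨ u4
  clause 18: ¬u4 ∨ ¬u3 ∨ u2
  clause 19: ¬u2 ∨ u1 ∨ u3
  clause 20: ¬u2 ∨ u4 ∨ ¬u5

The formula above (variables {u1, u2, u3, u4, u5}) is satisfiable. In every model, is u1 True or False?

Suppose u1 = False.
Try u3 = False.
The clause (u2) is unit, so u2 = True.
Now (¬u2) is unsatisfied and unit — conflict.
That branch fails; take u3 = True instead.
The clause (¬u4) is unit, so u4 = False.
The clause (¬u5) is unit, so u5 = False.
Now (u5) is unsatisfied and unit — conflict.
Neither u3 = True nor u3 = False works.
So every satisfying assignment has u1 = True.

True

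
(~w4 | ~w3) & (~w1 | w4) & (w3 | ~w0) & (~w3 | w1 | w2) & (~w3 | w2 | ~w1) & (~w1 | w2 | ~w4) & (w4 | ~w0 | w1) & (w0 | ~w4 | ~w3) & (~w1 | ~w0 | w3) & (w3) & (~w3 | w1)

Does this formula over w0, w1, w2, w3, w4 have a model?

The clause (w3) is unit, so w3 = 1.
The clause (~w4) is unit, so w4 = 0.
The clause (~w1) is unit, so w1 = 0.
Now (w1) is unsatisfied and unit — conflict.
No assignment satisfies every clause.

Unsatisfiable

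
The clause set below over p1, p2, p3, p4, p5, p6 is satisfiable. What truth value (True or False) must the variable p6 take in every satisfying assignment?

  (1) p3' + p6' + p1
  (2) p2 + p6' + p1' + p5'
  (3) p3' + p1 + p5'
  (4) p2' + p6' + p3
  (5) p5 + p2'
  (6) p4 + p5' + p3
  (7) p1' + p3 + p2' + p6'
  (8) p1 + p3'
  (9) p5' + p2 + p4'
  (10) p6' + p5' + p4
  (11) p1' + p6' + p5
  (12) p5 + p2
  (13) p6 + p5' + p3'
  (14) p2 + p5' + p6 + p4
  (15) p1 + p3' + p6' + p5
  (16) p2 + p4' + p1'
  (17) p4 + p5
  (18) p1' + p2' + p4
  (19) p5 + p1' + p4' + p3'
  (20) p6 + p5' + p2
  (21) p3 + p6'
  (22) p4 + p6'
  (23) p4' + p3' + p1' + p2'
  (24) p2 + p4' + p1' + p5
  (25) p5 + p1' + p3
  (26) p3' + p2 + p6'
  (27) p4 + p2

Suppose p6 = 1.
(p3) alone gives p3 = 1.
(p1) alone gives p1 = 1.
(p5) alone gives p5 = 1.
(p2) alone gives p2 = 1.
(p4) alone gives p4 = 1.
But (p4') is also a unit clause — contradiction.
So every satisfying assignment has p6 = False.

False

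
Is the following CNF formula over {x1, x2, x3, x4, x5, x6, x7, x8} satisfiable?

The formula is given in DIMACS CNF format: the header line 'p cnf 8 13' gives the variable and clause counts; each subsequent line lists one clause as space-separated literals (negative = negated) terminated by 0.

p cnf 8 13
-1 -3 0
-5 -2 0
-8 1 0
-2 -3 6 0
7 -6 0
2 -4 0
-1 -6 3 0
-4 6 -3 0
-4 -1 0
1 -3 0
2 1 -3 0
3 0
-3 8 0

(x3) alone gives x3 = True.
(¬x1) alone gives x1 = False.
That conflicts with the unit clause (x1).
No assignment satisfies every clause.

Unsatisfiable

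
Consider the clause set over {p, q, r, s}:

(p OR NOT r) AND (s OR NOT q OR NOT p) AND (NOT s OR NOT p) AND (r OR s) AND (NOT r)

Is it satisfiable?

Yes, satisfiable

(NOT r) alone gives r = false.
(s) alone gives s = true.
(NOT p) alone gives p = false.
All clauses hold; q can take either value.
A satisfying assignment: p=false; q=true; r=false; s=true.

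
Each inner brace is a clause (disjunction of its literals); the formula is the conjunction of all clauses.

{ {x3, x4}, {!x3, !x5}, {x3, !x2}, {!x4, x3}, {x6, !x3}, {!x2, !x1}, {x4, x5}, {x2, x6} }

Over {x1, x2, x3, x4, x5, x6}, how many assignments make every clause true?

3

There are 2^6 = 64 truth assignments over (x1, x2, x3, x4, x5, x6).
Split on x1. With x1 = true, the clauses containing x1 are satisfied and !x1 drops from the rest; 1 of the 2^5 = 32 assignments to the other variables satisfy what remains.
With x1 = false, by the same count on the reduced clause set, 2 assignments work.
Total: 1 + 2 = 3.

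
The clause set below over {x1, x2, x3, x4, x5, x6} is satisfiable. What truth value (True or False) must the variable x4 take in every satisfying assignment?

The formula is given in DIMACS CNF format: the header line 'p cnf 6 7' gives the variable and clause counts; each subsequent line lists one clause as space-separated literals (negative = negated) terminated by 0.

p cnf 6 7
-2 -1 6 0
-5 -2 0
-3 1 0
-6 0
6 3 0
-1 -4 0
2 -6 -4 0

False

Suppose x4 = True.
From the singleton clause (¬x6), x6 = False.
From the singleton clause (x3), x3 = True.
From the singleton clause (x1), x1 = True.
But (¬x1) is also a unit clause — contradiction.
So every satisfying assignment has x4 = False.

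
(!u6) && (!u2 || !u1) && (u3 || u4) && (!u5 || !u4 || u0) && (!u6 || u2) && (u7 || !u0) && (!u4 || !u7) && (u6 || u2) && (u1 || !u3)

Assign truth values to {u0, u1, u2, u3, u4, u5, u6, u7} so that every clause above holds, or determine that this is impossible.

u0: false, u1: false, u2: true, u3: false, u4: true, u5: false, u6: false, u7: false

(!u6) alone gives u6 = false.
(u2) alone gives u2 = true.
(!u1) alone gives u1 = false.
(!u3) alone gives u3 = false.
(u4) alone gives u4 = true.
(!u7) alone gives u7 = false.
(!u0) alone gives u0 = false.
(!u5) alone gives u5 = false.
This assignment satisfies each clause.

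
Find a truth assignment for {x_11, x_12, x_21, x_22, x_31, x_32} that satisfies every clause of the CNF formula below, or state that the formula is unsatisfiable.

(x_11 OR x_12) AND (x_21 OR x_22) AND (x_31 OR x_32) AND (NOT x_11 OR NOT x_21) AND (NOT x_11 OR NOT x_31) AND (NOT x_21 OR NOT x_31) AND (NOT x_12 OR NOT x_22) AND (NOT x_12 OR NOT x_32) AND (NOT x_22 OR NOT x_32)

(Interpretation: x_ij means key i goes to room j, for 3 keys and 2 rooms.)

UNSATISFIABLE

Branch on x_11: set x_11 = true.
Unit clause (NOT x_21) forces x_21 = false.
Unit clause (x_22) forces x_22 = true.
Unit clause (NOT x_31) forces x_31 = false.
Unit clause (x_32) forces x_32 = true.
Now (NOT x_32) is unsatisfied and unit — conflict.
Backtrack on x_11: now try x_11 = false.
Unit clause (x_12) forces x_12 = true.
Unit clause (NOT x_22) forces x_22 = false.
Unit clause (x_21) forces x_21 = true.
Unit clause (NOT x_31) forces x_31 = false.
Unit clause (x_32) forces x_32 = true.
Now (NOT x_32) is unsatisfied and unit — conflict.
Neither x_11 = true nor x_11 = false works.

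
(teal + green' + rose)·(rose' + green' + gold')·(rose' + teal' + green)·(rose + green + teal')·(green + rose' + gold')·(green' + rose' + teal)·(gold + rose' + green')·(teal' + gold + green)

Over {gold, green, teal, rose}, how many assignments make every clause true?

There are 2^4 = 16 truth assignments over (gold, green, teal, rose).
Check each against the 8 clauses (columns in the order gold, green, teal, rose):
  F F F F  ✓ satisfies all
  F F F T  ✓ satisfies all
  F F T F  ✗ fails (rose + green + teal')
  F F T T  ✗ fails (rose' + teal' + green)
  F T F F  ✗ fails (teal + green' + rose)
  F T F T  ✗ fails (green' + rose' + teal)
  F T T F  ✓ satisfies all
  F T T T  ✗ fails (gold + rose' + green')
  T F F F  ✓ satisfies all
  T F F T  ✗ fails (green + rose' + gold')
  T F T F  ✗ fails (rose + green + teal')
  T F T T  ✗ fails (rose' + teal' + green)
  T T F F  ✗ fails (teal + green' + rose)
  T T F T  ✗ fails (rose' + green' + gold')
  T T T F  ✓ satisfies all
  T T T T  ✗ fails (rose' + green' + gold')
5 of the 16 rows are models.

5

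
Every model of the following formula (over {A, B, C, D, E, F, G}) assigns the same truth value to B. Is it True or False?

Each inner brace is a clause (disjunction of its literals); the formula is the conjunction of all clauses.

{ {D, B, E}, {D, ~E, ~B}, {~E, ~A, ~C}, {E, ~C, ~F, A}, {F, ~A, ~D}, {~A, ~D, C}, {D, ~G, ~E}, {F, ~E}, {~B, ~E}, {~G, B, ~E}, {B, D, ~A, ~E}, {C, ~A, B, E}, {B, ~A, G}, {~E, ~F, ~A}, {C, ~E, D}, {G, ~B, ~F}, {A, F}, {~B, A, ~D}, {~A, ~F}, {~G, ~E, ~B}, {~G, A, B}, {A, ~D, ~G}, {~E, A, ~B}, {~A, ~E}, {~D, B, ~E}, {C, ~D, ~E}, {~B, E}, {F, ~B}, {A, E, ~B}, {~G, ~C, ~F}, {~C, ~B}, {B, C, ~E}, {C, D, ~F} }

Suppose B = 1.
From the singleton clause (~E), E = 0.
But (E) is also a unit clause — contradiction.
So every satisfying assignment has B = False.

False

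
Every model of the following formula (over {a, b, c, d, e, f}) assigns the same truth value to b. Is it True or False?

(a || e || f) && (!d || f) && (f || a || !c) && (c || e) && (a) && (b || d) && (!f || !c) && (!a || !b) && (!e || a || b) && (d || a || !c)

False

Suppose b = true.
(a) alone gives a = true.
Now (!a) is unsatisfied and unit — conflict.
So every satisfying assignment has b = False.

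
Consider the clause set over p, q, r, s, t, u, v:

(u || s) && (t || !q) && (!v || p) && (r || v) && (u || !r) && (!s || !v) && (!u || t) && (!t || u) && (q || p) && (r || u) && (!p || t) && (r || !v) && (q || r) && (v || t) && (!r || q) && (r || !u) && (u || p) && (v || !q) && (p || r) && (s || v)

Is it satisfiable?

Suppose u = true.
Unit clause (t) forces t = true.
Unit clause (r) forces r = true.
Unit clause (q) forces q = true.
Unit clause (v) forces v = true.
Unit clause (p) forces p = true.
Unit clause (!s) forces s = false.
All clauses are satisfied.
A satisfying assignment: p ↦ true,  q ↦ true,  r ↦ true,  s ↦ false,  t ↦ true,  u ↦ true,  v ↦ true.

Yes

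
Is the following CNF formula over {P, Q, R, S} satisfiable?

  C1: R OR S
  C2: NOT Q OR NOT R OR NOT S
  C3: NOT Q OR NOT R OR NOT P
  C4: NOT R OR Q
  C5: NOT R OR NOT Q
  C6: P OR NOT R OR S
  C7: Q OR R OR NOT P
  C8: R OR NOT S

Branch on R: set R = true.
The clause (Q) is unit, so Q = true.
That conflicts with the unit clause (NOT Q).
That branch fails; take R = false instead.
The clause (S) is unit, so S = true.
That conflicts with the unit clause (NOT S).
Both values of R lead to a conflict.
No assignment satisfies every clause.

Unsatisfiable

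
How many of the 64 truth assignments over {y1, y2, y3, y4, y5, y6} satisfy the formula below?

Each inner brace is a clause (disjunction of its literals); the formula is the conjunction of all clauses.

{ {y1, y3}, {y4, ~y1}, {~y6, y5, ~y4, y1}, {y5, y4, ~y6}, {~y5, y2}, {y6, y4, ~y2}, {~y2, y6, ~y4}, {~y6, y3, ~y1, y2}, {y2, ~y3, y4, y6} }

10

There are 2^6 = 64 truth assignments over (y1, y2, y3, y4, y5, y6).
Split on y5. With y5 = 1, the clauses containing y5 are satisfied and ~y5 drops from the rest; 4 of the 2^5 = 32 assignments to the other variables satisfy what remains.
With y5 = 0, by the same count on the reduced clause set, 6 assignments work.
Total: 4 + 6 = 10.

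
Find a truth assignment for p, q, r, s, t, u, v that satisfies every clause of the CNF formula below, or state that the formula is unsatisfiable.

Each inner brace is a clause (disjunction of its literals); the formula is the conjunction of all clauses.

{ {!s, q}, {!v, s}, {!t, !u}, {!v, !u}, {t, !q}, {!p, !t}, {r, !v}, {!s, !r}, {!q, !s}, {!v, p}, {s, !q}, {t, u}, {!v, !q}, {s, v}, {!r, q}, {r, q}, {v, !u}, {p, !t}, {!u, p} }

Try s = false.
Unit clause (!v) forces v = false.
But (v) is also a unit clause — contradiction.
So s must be the other value — set s = true.
Unit clause (q) forces q = true.
But (!q) is also a unit clause — contradiction.
Either choice for s ends in contradiction.

UNSATISFIABLE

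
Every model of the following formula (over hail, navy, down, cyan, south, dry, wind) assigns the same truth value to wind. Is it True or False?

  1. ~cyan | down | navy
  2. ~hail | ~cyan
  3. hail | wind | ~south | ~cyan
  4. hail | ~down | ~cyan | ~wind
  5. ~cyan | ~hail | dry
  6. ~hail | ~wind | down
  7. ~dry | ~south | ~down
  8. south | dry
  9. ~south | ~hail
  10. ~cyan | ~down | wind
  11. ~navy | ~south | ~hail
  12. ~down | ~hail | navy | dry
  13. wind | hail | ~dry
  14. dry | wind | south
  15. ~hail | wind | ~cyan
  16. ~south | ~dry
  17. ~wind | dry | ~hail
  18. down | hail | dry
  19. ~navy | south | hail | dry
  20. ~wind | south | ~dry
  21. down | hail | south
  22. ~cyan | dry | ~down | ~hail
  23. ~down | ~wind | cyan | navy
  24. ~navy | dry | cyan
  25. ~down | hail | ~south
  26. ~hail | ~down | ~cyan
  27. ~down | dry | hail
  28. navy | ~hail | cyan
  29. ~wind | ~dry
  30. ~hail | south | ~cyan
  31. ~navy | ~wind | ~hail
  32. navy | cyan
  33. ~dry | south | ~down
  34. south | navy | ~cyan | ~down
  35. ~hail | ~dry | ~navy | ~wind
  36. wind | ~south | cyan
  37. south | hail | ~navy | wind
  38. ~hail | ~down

False

Suppose wind = 1.
(~dry) alone gives dry = 0.
(south) alone gives south = 1.
(~hail) alone gives hail = 0.
(down) alone gives down = 1.
But (~down) is also a unit clause — contradiction.
So every satisfying assignment has wind = False.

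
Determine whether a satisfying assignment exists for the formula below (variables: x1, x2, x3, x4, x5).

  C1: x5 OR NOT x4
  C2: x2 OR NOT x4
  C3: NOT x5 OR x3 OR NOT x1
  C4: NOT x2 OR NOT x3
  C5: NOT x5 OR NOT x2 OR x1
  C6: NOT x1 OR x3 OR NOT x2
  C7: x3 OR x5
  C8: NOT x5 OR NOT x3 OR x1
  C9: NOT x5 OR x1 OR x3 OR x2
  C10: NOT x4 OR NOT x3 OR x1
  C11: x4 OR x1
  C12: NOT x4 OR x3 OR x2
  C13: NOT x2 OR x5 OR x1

Suppose x5 = false.
(NOT x4) alone gives x4 = false.
(x3) alone gives x3 = true.
(NOT x2) alone gives x2 = false.
(x1) alone gives x1 = true.
This assignment satisfies each clause.
A satisfying assignment: x1=true, x2=false, x3=true, x4=false, x5=false.

Yes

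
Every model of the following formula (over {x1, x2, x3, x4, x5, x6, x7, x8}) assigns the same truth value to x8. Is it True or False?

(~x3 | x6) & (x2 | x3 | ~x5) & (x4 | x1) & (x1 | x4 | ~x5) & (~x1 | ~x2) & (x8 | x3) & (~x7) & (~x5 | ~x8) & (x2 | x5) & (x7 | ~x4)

False

Suppose x8 = 1.
From the singleton clause (~x7), x7 = 0.
From the singleton clause (~x5), x5 = 0.
From the singleton clause (x2), x2 = 1.
From the singleton clause (~x1), x1 = 0.
From the singleton clause (x4), x4 = 1.
Now (~x4) is unsatisfied and unit — conflict.
So every satisfying assignment has x8 = False.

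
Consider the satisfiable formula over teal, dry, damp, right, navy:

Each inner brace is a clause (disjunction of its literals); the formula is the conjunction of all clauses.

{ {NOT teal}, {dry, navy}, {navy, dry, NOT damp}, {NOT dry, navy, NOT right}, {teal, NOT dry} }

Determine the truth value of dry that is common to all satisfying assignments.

False

Suppose dry = true.
Unit clause (NOT teal) forces teal = false.
But (teal) is also a unit clause — contradiction.
So every satisfying assignment has dry = False.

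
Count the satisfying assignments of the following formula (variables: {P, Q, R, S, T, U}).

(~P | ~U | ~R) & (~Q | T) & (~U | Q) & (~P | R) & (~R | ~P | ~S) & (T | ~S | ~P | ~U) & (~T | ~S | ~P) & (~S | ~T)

13

There are 2^6 = 64 truth assignments over (P, Q, R, S, T, U).
Split on S. With S = 1, the clauses containing S are satisfied and ~S drops from the rest; 2 of the 2^5 = 32 assignments to the other variables satisfy what remains.
With S = 0, by the same count on the reduced clause set, 11 assignments work.
Total: 2 + 11 = 13.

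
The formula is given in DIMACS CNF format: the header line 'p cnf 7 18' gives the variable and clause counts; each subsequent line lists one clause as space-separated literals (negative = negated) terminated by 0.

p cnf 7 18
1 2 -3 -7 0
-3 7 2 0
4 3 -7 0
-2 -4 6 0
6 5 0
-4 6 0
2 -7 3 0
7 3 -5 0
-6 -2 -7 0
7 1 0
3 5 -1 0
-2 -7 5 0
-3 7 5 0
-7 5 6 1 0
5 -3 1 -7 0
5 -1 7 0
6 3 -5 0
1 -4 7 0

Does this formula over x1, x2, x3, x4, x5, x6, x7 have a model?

Suppose x6 = True.
Suppose x2 = False.
Suppose x3 = True.
(x7) alone gives x7 = True.
(x1) alone gives x1 = True.
Every clause is now satisfied; x4, x5 are unconstrained.
A satisfying assignment: x1 ↦ True; x2 ↦ False; x3 ↦ True; x4 ↦ True; x5 ↦ True; x6 ↦ True; x7 ↦ True.

Satisfiable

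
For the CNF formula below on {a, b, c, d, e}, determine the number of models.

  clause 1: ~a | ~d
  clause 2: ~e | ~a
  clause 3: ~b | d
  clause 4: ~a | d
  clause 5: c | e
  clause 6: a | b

3

There are 2^5 = 32 truth assignments over (a, b, c, d, e).
Split on b. With b = 1, the clauses containing b are satisfied and ~b drops from the rest; 3 of the 2^4 = 16 assignments to the other variables satisfy what remains.
With b = 0, by the same count on the reduced clause set, 0 assignments work.
Total: 3 + 0 = 3.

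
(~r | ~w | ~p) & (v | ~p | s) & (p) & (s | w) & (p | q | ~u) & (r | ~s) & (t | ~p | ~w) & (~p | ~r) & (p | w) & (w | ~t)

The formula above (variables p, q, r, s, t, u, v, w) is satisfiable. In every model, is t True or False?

True

Suppose t = 0.
The clause (p) is unit, so p = 1.
The clause (~w) is unit, so w = 0.
The clause (s) is unit, so s = 1.
The clause (r) is unit, so r = 1.
But (~r) is also a unit clause — contradiction.
So every satisfying assignment has t = True.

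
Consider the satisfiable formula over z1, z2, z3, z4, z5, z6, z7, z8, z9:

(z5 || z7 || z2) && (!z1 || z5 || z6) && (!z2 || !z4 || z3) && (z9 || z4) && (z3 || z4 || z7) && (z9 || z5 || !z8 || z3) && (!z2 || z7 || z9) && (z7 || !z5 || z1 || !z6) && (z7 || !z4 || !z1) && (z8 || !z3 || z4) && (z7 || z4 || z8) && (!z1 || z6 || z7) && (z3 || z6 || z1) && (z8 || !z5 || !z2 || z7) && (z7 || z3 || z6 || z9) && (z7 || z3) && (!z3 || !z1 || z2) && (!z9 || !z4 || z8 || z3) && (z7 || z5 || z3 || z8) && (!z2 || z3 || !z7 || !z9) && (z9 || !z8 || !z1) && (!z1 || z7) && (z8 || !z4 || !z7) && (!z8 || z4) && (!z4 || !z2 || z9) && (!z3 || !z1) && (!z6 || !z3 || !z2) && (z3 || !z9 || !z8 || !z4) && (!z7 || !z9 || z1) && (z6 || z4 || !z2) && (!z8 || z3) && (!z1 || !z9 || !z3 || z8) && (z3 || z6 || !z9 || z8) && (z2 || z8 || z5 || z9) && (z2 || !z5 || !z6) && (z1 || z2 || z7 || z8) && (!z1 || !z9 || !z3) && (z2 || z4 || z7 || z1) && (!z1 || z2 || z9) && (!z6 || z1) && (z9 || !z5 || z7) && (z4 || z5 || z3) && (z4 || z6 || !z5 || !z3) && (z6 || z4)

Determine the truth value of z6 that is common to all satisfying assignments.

Suppose z6 = true.
(z1) alone gives z1 = true.
(z7) alone gives z7 = true.
(!z3) alone gives z3 = false.
(!z8) alone gives z8 = false.
(!z4) alone gives z4 = false.
(z9) alone gives z9 = true.
(!z2) alone gives z2 = false.
(!z5) alone gives z5 = false.
But (z5) is also a unit clause — contradiction.
So every satisfying assignment has z6 = False.

False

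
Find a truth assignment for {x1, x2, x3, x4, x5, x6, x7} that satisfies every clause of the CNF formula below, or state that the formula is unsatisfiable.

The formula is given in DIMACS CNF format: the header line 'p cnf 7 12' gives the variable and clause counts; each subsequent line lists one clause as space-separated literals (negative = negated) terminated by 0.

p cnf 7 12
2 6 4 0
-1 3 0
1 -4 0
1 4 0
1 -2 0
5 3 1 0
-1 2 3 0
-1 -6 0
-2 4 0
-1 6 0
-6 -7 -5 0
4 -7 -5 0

UNSATISFIABLE

Suppose x1 = False.
(¬x4) alone gives x4 = False.
Now (x4) is unsatisfied and unit — conflict.
Undo x1 and try x1 = True.
(x3) alone gives x3 = True.
(¬x6) alone gives x6 = False.
Now (x6) is unsatisfied and unit — conflict.
Both values of x1 lead to a conflict.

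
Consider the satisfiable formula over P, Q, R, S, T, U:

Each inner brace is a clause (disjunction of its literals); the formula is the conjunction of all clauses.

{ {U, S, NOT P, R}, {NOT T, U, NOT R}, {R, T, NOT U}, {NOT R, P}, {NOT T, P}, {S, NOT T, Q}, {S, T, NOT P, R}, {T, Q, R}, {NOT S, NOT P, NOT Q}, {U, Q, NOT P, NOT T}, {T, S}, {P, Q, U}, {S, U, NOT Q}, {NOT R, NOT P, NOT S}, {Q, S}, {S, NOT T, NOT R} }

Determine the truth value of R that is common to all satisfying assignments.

Suppose R = true.
From the singleton clause (P), P = true.
From the singleton clause (NOT S), S = false.
From the singleton clause (T), T = true.
That conflicts with the unit clause (NOT T).
So every satisfying assignment has R = False.

False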